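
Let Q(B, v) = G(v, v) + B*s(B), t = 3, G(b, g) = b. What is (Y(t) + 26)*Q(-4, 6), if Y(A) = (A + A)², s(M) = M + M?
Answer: 2356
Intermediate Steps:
s(M) = 2*M
Y(A) = 4*A² (Y(A) = (2*A)² = 4*A²)
Q(B, v) = v + 2*B² (Q(B, v) = v + B*(2*B) = v + 2*B²)
(Y(t) + 26)*Q(-4, 6) = (4*3² + 26)*(6 + 2*(-4)²) = (4*9 + 26)*(6 + 2*16) = (36 + 26)*(6 + 32) = 62*38 = 2356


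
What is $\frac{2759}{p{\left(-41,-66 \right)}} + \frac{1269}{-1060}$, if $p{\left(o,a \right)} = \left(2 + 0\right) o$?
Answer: $- \frac{1514299}{43460} \approx -34.844$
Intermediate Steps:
$p{\left(o,a \right)} = 2 o$
$\frac{2759}{p{\left(-41,-66 \right)}} + \frac{1269}{-1060} = \frac{2759}{2 \left(-41\right)} + \frac{1269}{-1060} = \frac{2759}{-82} + 1269 \left(- \frac{1}{1060}\right) = 2759 \left(- \frac{1}{82}\right) - \frac{1269}{1060} = - \frac{2759}{82} - \frac{1269}{1060} = - \frac{1514299}{43460}$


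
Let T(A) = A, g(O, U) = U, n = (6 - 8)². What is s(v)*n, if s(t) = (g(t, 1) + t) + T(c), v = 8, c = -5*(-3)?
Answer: 96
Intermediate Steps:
n = 4 (n = (-2)² = 4)
c = 15
s(t) = 16 + t (s(t) = (1 + t) + 15 = 16 + t)
s(v)*n = (16 + 8)*4 = 24*4 = 96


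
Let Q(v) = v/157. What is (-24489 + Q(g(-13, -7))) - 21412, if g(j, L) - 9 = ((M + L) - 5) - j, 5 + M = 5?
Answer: -7206447/157 ≈ -45901.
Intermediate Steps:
M = 0 (M = -5 + 5 = 0)
g(j, L) = 4 + L - j (g(j, L) = 9 + (((0 + L) - 5) - j) = 9 + ((L - 5) - j) = 9 + ((-5 + L) - j) = 9 + (-5 + L - j) = 4 + L - j)
Q(v) = v/157 (Q(v) = v*(1/157) = v/157)
(-24489 + Q(g(-13, -7))) - 21412 = (-24489 + (4 - 7 - 1*(-13))/157) - 21412 = (-24489 + (4 - 7 + 13)/157) - 21412 = (-24489 + (1/157)*10) - 21412 = (-24489 + 10/157) - 21412 = -3844763/157 - 21412 = -7206447/157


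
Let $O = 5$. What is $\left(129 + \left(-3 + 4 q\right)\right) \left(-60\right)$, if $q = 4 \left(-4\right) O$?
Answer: $11640$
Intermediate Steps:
$q = -80$ ($q = 4 \left(-4\right) 5 = \left(-16\right) 5 = -80$)
$\left(129 + \left(-3 + 4 q\right)\right) \left(-60\right) = \left(129 + \left(-3 + 4 \left(-80\right)\right)\right) \left(-60\right) = \left(129 - 323\right) \left(-60\right) = \left(-194\right) \left(-60\right) = 11640$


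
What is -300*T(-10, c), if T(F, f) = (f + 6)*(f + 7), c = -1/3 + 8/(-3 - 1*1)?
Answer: -15400/3 ≈ -5133.3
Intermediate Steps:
c = -7/3 (c = -1*⅓ + 8/(-3 - 1) = -⅓ + 8/(-4) = -⅓ + 8*(-¼) = -⅓ - 2 = -7/3 ≈ -2.3333)
T(F, f) = (6 + f)*(7 + f)
-300*T(-10, c) = -300*(42 + (-7/3)² + 13*(-7/3)) = -300*(42 + 49/9 - 91/3) = -300*154/9 = -15400/3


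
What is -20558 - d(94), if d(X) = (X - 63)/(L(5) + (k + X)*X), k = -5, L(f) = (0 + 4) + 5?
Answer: -172173281/8375 ≈ -20558.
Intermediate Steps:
L(f) = 9 (L(f) = 4 + 5 = 9)
d(X) = (-63 + X)/(9 + X*(-5 + X)) (d(X) = (X - 63)/(9 + (-5 + X)*X) = (-63 + X)/(9 + X*(-5 + X)))
-20558 - d(94) = -20558 - (-63 + 94)/(9 + 94**2 - 5*94) = -20558 - 31/(9 + 8836 - 470) = -20558 - 31/8375 = -172173281/8375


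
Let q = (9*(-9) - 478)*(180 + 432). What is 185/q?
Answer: -185/342108 ≈ -0.00054077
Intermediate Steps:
q = -342108 (q = (-81 - 478)*612 = -559*612 = -342108)
185/q = 185/(-342108) = 185*(-1/342108) = -185/342108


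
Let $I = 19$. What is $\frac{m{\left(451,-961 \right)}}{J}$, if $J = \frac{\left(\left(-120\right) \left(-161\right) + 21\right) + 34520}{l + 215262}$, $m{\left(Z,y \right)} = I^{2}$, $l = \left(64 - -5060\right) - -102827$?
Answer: $\frac{116679893}{53861} \approx 2166.3$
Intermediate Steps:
$l = 107951$ ($l = \left(64 + 5060\right) + 102827 = 5124 + 102827 = 107951$)
$m{\left(Z,y \right)} = 361$ ($m{\left(Z,y \right)} = 19^{2} = 361$)
$J = \frac{53861}{323213}$ ($J = \frac{\left(\left(-120\right) \left(-161\right) + 21\right) + 34520}{107951 + 215262} = \frac{\left(19320 + 21\right) + 34520}{323213} = \left(19341 + 34520\right) \frac{1}{323213} = 53861 \cdot \frac{1}{323213} = \frac{53861}{323213} \approx 0.16664$)
$\frac{m{\left(451,-961 \right)}}{J} = \frac{361}{\frac{53861}{323213}} = 361 \cdot \frac{323213}{53861} = \frac{116679893}{53861}$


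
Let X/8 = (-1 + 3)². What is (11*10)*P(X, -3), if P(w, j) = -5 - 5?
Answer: -1100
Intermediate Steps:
X = 32 (X = 8*(-1 + 3)² = 8*2² = 8*4 = 32)
P(w, j) = -10
(11*10)*P(X, -3) = (11*10)*(-10) = 110*(-10) = -1100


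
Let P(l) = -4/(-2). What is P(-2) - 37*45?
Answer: -1663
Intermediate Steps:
P(l) = 2 (P(l) = -4*(-1/2) = 2)
P(-2) - 37*45 = 2 - 37*45 = 2 - 1665 = -1663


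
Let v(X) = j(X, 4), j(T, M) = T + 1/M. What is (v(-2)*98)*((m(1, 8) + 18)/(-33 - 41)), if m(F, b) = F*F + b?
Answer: 9261/148 ≈ 62.574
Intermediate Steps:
m(F, b) = b + F² (m(F, b) = F² + b = b + F²)
v(X) = ¼ + X (v(X) = X + 1/4 = X + ¼ = ¼ + X)
(v(-2)*98)*((m(1, 8) + 18)/(-33 - 41)) = ((¼ - 2)*98)*(((8 + 1²) + 18)/(-33 - 41)) = (-7/4*98)*(((8 + 1) + 18)/(-74)) = -343*(9 + 18)*(-1)/(2*74) = -9261*(-1)/(2*74) = -343/2*(-27/74) = 9261/148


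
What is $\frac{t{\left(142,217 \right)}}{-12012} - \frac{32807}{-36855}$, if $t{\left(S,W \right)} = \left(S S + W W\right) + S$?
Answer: $- \frac{7654817}{1621620} \approx -4.7205$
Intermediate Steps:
$t{\left(S,W \right)} = S + S^{2} + W^{2}$ ($t{\left(S,W \right)} = \left(S^{2} + W^{2}\right) + S = S + S^{2} + W^{2}$)
$\frac{t{\left(142,217 \right)}}{-12012} - \frac{32807}{-36855} = \frac{142 + 142^{2} + 217^{2}}{-12012} - \frac{32807}{-36855} = \left(142 + 20164 + 47089\right) \left(- \frac{1}{12012}\right) - - \frac{32807}{36855} = 67395 \left(- \frac{1}{12012}\right) + \frac{32807}{36855} = - \frac{22465}{4004} + \frac{32807}{36855} = - \frac{7654817}{1621620}$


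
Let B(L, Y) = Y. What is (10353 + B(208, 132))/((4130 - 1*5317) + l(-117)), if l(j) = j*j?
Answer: 10485/12502 ≈ 0.83867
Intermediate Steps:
l(j) = j²
(10353 + B(208, 132))/((4130 - 1*5317) + l(-117)) = (10353 + 132)/((4130 - 1*5317) + (-117)²) = 10485/((4130 - 5317) + 13689) = 10485/(-1187 + 13689) = 10485/12502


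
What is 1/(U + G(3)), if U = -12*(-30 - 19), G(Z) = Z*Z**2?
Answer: 1/615 ≈ 0.0016260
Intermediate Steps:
G(Z) = Z**3
U = 588 (U = -12*(-49) = 588)
1/(U + G(3)) = 1/(588 + 3**3) = 1/(588 + 27) = 1/615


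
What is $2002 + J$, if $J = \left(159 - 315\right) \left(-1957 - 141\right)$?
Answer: $329290$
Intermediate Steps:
$J = 327288$ ($J = \left(-156\right) \left(-2098\right) = 327288$)
$2002 + J = 2002 + 327288 = 329290$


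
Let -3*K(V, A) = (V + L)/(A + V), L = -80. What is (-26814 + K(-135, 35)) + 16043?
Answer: -646303/60 ≈ -10772.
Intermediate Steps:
K(V, A) = -(-80 + V)/(3*(A + V)) (K(V, A) = -(V - 80)/(3*(A + V)) = -(-80 + V)/(3*(A + V)))
(-26814 + K(-135, 35)) + 16043 = (-26814 + (80 - 1*(-135))/(3*(35 - 135))) + 16043 = (-26814 + (1/3)*(80 + 135)/(-100)) + 16043 = (-26814 + (1/3)*(-1/100)*215) + 16043 = (-26814 - 43/60) + 16043 = -1608883/60 + 16043 = -646303/60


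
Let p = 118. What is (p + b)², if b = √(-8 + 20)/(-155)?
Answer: 334524112/24025 - 472*√3/155 ≈ 13919.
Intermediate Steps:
b = -2*√3/155 (b = √12*(-1/155) = (2*√3)*(-1/155) = -2*√3/155 ≈ -0.022349)
(p + b)² = (118 - 2*√3/155)²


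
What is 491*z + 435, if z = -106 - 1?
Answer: -52102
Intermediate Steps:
z = -107
491*z + 435 = 491*(-107) + 435 = -52537 + 435 = -52102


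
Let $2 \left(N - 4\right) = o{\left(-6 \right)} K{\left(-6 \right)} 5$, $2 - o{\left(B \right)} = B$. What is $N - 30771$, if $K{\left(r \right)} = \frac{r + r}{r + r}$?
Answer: $-30747$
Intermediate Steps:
$o{\left(B \right)} = 2 - B$
$K{\left(r \right)} = 1$ ($K{\left(r \right)} = \frac{2 r}{2 r} = 2 r \frac{1}{2 r} = 1$)
$N = 24$ ($N = 4 + \frac{\left(2 - -6\right) 1 \cdot 5}{2} = 4 + \frac{\left(2 + 6\right) 1 \cdot 5}{2} = 4 + \frac{8 \cdot 1 \cdot 5}{2} = 4 + \frac{8 \cdot 5}{2} = 4 + \frac{1}{2} \cdot 40 = 4 + 20 = 24$)
$N - 30771 = 24 - 30771 = -30747$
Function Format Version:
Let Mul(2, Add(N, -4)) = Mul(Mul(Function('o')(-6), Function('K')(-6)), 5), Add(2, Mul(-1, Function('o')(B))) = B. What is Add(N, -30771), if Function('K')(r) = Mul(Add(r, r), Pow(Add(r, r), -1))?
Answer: -30747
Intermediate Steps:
Function('o')(B) = Add(2, Mul(-1, B))
Function('K')(r) = 1 (Function('K')(r) = Mul(Mul(2, r), Pow(Mul(2, r), -1)) = Mul(Mul(2, r), Mul(Rational(1, 2), Pow(r, -1))) = 1)
N = 24 (N = Add(4, Mul(Rational(1, 2), Mul(Mul(Add(2, Mul(-1, -6)), 1), 5))) = Add(4, Mul(Rational(1, 2), Mul(Mul(Add(2, 6), 1), 5))) = Add(4, Mul(Rational(1, 2), Mul(Mul(8, 1), 5))) = Add(4, Mul(Rational(1, 2), Mul(8, 5))) = Add(4, Mul(Rational(1, 2), 40)) = Add(4, 20) = 24)
Add(N, -30771) = Add(24, -30771) = -30747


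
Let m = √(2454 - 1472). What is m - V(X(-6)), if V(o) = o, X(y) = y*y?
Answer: -36 + √982 ≈ -4.6631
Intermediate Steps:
X(y) = y²
m = √982 ≈ 31.337
m - V(X(-6)) = √982 - 1*(-6)² = √982 - 1*36 = √982 - 36 = -36 + √982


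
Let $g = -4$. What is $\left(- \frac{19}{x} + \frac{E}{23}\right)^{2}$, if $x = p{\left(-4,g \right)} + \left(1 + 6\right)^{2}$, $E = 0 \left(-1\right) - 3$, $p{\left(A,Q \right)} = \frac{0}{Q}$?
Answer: $\frac{341056}{1270129} \approx 0.26852$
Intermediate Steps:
$p{\left(A,Q \right)} = 0$
$E = -3$ ($E = 0 - 3 = -3$)
$x = 49$ ($x = 0 + \left(1 + 6\right)^{2} = 0 + 7^{2} = 0 + 49 = 49$)
$\left(- \frac{19}{x} + \frac{E}{23}\right)^{2} = \left(- \frac{19}{49} - \frac{3}{23}\right)^{2} = \left(- \frac{584}{1127}\right)^{2} = \frac{341056}{1270129}$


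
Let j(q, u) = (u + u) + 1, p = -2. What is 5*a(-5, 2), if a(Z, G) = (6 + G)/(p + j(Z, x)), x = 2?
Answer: 40/3 ≈ 13.333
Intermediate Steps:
j(q, u) = 1 + 2*u (j(q, u) = 2*u + 1 = 1 + 2*u)
a(Z, G) = 2 + G/3 (a(Z, G) = (6 + G)/(-2 + (1 + 2*2)) = (6 + G)/(-2 + (1 + 4)) = (6 + G)/(-2 + 5) = (6 + G)/3 = (6 + G)*(⅓) = 2 + G/3)
5*a(-5, 2) = 5*(2 + (⅓)*2) = 5*(2 + ⅔) = 5*(8/3) = 40/3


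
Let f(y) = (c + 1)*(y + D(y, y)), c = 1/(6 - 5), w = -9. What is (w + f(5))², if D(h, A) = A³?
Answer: 63001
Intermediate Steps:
c = 1 (c = 1/1 = 1)
f(y) = 2*y + 2*y³ (f(y) = (1 + 1)*(y + y³) = 2*(y + y³) = 2*y + 2*y³)
(w + f(5))² = (-9 + 2*5*(1 + 5²))² = (-9 + 2*5*(1 + 25))² = (-9 + 2*5*26)² = (-9 + 260)² = 251² = 63001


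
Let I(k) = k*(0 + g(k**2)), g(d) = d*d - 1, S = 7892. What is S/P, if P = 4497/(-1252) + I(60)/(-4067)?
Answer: -40185148528/973573414179 ≈ -0.041276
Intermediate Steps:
g(d) = -1 + d**2 (g(d) = d**2 - 1 = -1 + d**2)
I(k) = k*(-1 + k**4) (I(k) = k*(0 + (-1 + (k**2)**2)) = k*(0 + (-1 + k**4)) = k*(-1 + k**4))
P = -973573414179/5091884 (P = 4497/(-1252) + (60**5 - 1*60)/(-4067) = 4497*(-1/1252) + (777600000 - 60)*(-1/4067) = -4497/1252 + 777599940*(-1/4067) = -4497/1252 - 777599940/4067 = -973573414179/5091884 ≈ -1.9120e+5)
S/P = 7892/(-973573414179/5091884) = 7892*(-5091884/973573414179) = -40185148528/973573414179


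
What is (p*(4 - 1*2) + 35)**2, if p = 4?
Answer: 1849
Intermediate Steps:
(p*(4 - 1*2) + 35)**2 = (4*(4 - 1*2) + 35)**2 = (4*(4 - 2) + 35)**2 = (4*2 + 35)**2 = (8 + 35)**2 = 43**2 = 1849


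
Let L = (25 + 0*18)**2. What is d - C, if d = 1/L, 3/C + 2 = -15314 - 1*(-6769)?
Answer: 3474/1780625 ≈ 0.0019510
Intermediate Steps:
C = -1/2849 (C = 3/(-2 + (-15314 - 1*(-6769))) = 3/(-2 + (-15314 + 6769)) = 3/(-2 - 8545) = 3/(-8547) = 3*(-1/8547) = -1/2849 ≈ -0.00035100)
L = 625 (L = (25 + 0)**2 = 25**2 = 625)
d = 1/625 ≈ 0.0016000
d - C = 1/625 - 1*(-1/2849) = 1/625 + 1/2849 = 3474/1780625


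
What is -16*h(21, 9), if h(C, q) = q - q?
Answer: 0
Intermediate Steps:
h(C, q) = 0
-16*h(21, 9) = -16*0 = 0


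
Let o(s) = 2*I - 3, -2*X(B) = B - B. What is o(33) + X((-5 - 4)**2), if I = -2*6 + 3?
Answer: -21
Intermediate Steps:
X(B) = 0 (X(B) = -(B - B)/2 = -1/2*0 = 0)
I = -9 (I = -12 + 3 = -9)
o(s) = -21 (o(s) = 2*(-9) - 3 = -18 - 3 = -21)
o(33) + X((-5 - 4)**2) = -21 + 0 = -21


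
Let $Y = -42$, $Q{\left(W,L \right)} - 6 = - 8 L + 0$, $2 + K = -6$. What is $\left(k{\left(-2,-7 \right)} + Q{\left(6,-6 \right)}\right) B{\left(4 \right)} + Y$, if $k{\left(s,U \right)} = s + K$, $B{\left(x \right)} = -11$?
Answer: $-526$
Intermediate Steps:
$K = -8$ ($K = -2 - 6 = -8$)
$k{\left(s,U \right)} = -8 + s$ ($k{\left(s,U \right)} = s - 8 = -8 + s$)
$Q{\left(W,L \right)} = 6 - 8 L$ ($Q{\left(W,L \right)} = 6 + \left(- 8 L + 0\right) = 6 - 8 L$)
$\left(k{\left(-2,-7 \right)} + Q{\left(6,-6 \right)}\right) B{\left(4 \right)} + Y = \left(\left(-8 - 2\right) + \left(6 - -48\right)\right) \left(-11\right) - 42 = \left(-10 + \left(6 + 48\right)\right) \left(-11\right) - 42 = \left(-10 + 54\right) \left(-11\right) - 42 = 44 \left(-11\right) - 42 = -484 - 42 = -526$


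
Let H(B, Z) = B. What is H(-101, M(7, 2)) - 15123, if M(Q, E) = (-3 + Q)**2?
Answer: -15224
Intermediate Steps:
H(-101, M(7, 2)) - 15123 = -101 - 15123 = -15224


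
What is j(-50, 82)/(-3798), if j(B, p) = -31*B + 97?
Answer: -183/422 ≈ -0.43365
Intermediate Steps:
j(B, p) = 97 - 31*B
j(-50, 82)/(-3798) = (97 - 31*(-50))/(-3798) = (97 + 1550)*(-1/3798) = 1647*(-1/3798) = -183/422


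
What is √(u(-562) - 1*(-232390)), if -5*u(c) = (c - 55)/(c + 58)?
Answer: √40993552810/420 ≈ 482.07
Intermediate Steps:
u(c) = -(-55 + c)/(5*(58 + c)) (u(c) = -(c - 55)/(5*(c + 58)) = -(-55 + c)/(5*(58 + c)))
√(u(-562) - 1*(-232390)) = √((55 - 1*(-562))/(5*(58 - 562)) - 1*(-232390)) = √((⅕)*(55 + 562)/(-504) + 232390) = √((⅕)*(-1/504)*617 + 232390) = √(-617/2520 + 232390) = √(585622183/2520) = √40993552810/420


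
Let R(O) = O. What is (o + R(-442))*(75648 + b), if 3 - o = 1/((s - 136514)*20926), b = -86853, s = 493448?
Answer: 12246987267467595/2489733628 ≈ 4.9190e+6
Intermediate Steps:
o = 22407602651/7469200884 (o = 3 - 1/((493448 - 136514)*20926) = 3 - 1/(356934*20926) = 3 - 1*1/7469200884 = 3 - 1/7469200884 = 22407602651/7469200884 ≈ 3.0000)
(o + R(-442))*(75648 + b) = (22407602651/7469200884 - 442)*(75648 - 86853) = -3278979188077/7469200884*(-11205) = 12246987267467595/2489733628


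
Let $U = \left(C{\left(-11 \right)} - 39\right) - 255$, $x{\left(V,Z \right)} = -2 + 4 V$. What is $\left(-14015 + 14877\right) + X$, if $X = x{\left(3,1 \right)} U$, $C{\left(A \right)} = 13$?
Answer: $-1948$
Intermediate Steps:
$U = -281$ ($U = \left(13 - 39\right) - 255 = -26 - 255 = -281$)
$X = -2810$ ($X = \left(-2 + 4 \cdot 3\right) \left(-281\right) = \left(-2 + 12\right) \left(-281\right) = 10 \left(-281\right) = -2810$)
$\left(-14015 + 14877\right) + X = \left(-14015 + 14877\right) - 2810 = 862 - 2810 = -1948$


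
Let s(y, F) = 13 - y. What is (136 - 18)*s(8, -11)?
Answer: 590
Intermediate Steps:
(136 - 18)*s(8, -11) = (136 - 18)*(13 - 1*8) = 118*(13 - 8) = 118*5 = 590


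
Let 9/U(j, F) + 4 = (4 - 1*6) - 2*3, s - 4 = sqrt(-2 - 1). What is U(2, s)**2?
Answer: 9/16 ≈ 0.56250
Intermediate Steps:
s = 4 + I*sqrt(3) (s = 4 + sqrt(-2 - 1) = 4 + sqrt(-3) = 4 + I*sqrt(3) ≈ 4.0 + 1.732*I)
U(j, F) = -3/4 (U(j, F) = 9/(-4 + ((4 - 1*6) - 2*3)) = 9/(-4 + ((4 - 6) - 6)) = 9/(-4 + (-2 - 6)) = 9/(-4 - 8) = 9/(-12) = 9*(-1/12) = -3/4)
U(2, s)**2 = (-3/4)**2 = 9/16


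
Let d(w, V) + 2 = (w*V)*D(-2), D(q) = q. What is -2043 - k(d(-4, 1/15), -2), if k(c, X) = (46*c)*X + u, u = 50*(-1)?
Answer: -31919/15 ≈ -2127.9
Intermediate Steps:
u = -50
d(w, V) = -2 - 2*V*w (d(w, V) = -2 + (w*V)*(-2) = -2 + (V*w)*(-2) = -2 - 2*V*w)
k(c, X) = -50 + 46*X*c (k(c, X) = (46*c)*X - 50 = 46*X*c - 50 = -50 + 46*X*c)
-2043 - k(d(-4, 1/15), -2) = -2043 - (-50 + 46*(-2)*(-2 - 2*(-4)/15)) = -2043 - (-50 + 46*(-2)*(-2 - 2*1/15*(-4))) = -2043 - (-50 + 46*(-2)*(-2 + 8/15)) = -2043 - (-50 + 46*(-2)*(-22/15)) = -2043 - (-50 + 2024/15) = -2043 - 1*1274/15 = -2043 - 1274/15 = -31919/15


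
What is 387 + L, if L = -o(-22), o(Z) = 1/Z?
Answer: 8515/22 ≈ 387.05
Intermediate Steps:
L = 1/22 (L = -1/(-22) = -1*(-1/22) = 1/22 ≈ 0.045455)
387 + L = 387 + 1/22 = 8515/22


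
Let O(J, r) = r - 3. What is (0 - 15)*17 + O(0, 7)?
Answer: -251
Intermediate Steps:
O(J, r) = -3 + r
(0 - 15)*17 + O(0, 7) = (0 - 15)*17 + (-3 + 7) = -15*17 + 4 = -255 + 4 = -251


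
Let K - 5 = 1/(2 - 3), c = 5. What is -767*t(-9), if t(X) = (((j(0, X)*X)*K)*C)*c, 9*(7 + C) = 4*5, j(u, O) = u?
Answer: 0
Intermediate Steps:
C = -43/9 (C = -7 + (4*5)/9 = -7 + (⅑)*20 = -7 + 20/9 = -43/9 ≈ -4.7778)
K = 4 (K = 5 + 1/(2 - 3) = 5 + 1/(-1) = 5 - 1 = 4)
t(X) = 0 (t(X) = (((0*X)*4)*(-43/9))*5 = ((0*4)*(-43/9))*5 = (0*(-43/9))*5 = 0*5 = 0)
-767*t(-9) = -767*0 = 0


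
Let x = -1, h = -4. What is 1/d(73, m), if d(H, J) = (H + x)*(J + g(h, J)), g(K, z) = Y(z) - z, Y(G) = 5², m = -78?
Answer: 1/1800 ≈ 0.00055556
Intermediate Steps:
Y(G) = 25
g(K, z) = 25 - z
d(H, J) = -25 + 25*H (d(H, J) = (H - 1)*(J + (25 - J)) = (-1 + H)*25 = -25 + 25*H)
1/d(73, m) = 1/(-25 + 25*73) = 1/(-25 + 1825) = 1/1800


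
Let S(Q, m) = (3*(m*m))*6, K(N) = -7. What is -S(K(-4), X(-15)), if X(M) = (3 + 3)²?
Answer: -23328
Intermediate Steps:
X(M) = 36 (X(M) = 6² = 36)
S(Q, m) = 18*m² (S(Q, m) = (3*m²)*6 = 18*m²)
-S(K(-4), X(-15)) = -18*36² = -18*1296 = -1*23328 = -23328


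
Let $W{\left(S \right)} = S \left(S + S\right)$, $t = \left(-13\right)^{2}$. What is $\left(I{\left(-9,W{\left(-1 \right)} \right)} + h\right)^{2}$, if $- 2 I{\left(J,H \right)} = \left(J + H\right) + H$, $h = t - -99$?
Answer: $\frac{292681}{4} \approx 73170.0$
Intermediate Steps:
$t = 169$
$W{\left(S \right)} = 2 S^{2}$ ($W{\left(S \right)} = S 2 S = 2 S^{2}$)
$h = 268$ ($h = 169 - -99 = 169 + 99 = 268$)
$I{\left(J,H \right)} = - H - \frac{J}{2}$ ($I{\left(J,H \right)} = - \frac{\left(J + H\right) + H}{2} = - \frac{\left(H + J\right) + H}{2} = - \frac{J + 2 H}{2} = - H - \frac{J}{2}$)
$\left(I{\left(-9,W{\left(-1 \right)} \right)} + h\right)^{2} = \left(\left(- 2 \left(-1\right)^{2} - - \frac{9}{2}\right) + 268\right)^{2} = \left(\left(- 2 \cdot 1 + \frac{9}{2}\right) + 268\right)^{2} = \left(\left(\left(-1\right) 2 + \frac{9}{2}\right) + 268\right)^{2} = \left(\left(-2 + \frac{9}{2}\right) + 268\right)^{2} = \left(\frac{5}{2} + 268\right)^{2} = \left(\frac{541}{2}\right)^{2} = \frac{292681}{4}$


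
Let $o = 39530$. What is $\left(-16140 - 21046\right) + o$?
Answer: $2344$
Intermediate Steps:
$\left(-16140 - 21046\right) + o = \left(-16140 - 21046\right) + 39530 = -37186 + 39530 = 2344$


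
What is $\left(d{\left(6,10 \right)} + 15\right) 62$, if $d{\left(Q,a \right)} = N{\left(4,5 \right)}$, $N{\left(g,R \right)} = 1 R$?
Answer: $1240$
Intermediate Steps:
$N{\left(g,R \right)} = R$
$d{\left(Q,a \right)} = 5$
$\left(d{\left(6,10 \right)} + 15\right) 62 = \left(5 + 15\right) 62 = 20 \cdot 62 = 1240$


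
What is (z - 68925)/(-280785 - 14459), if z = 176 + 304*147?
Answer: 24061/295244 ≈ 0.081495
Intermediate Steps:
z = 44864 (z = 176 + 44688 = 44864)
(z - 68925)/(-280785 - 14459) = (44864 - 68925)/(-280785 - 14459) = -24061/(-295244) = -24061*(-1/295244) = 24061/295244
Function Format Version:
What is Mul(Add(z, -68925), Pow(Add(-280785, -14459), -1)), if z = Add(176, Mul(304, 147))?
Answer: Rational(24061, 295244) ≈ 0.081495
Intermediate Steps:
z = 44864 (z = Add(176, 44688) = 44864)
Mul(Add(z, -68925), Pow(Add(-280785, -14459), -1)) = Mul(Add(44864, -68925), Pow(Add(-280785, -14459), -1)) = Mul(-24061, Pow(-295244, -1)) = Mul(-24061, Rational(-1, 295244)) = Rational(24061, 295244)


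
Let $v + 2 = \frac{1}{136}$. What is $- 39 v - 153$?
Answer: $- \frac{10239}{136} \approx -75.287$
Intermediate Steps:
$v = - \frac{271}{136}$ ($v = -2 + \frac{1}{136} = - \frac{271}{136} \approx -1.9926$)
$- 39 v - 153 = \left(-39\right) \left(- \frac{271}{136}\right) - 153 = \frac{10569}{136} - 153 = - \frac{10239}{136}$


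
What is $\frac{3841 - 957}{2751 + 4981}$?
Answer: $\frac{721}{1933} \approx 0.373$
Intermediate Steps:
$\frac{3841 - 957}{2751 + 4981} = \frac{2884}{7732} = 2884 \cdot \frac{1}{7732} = \frac{721}{1933}$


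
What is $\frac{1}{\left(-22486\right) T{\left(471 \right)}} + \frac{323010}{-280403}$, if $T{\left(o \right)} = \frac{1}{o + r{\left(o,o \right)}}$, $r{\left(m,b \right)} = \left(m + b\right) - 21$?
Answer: $- \frac{3826761918}{3152570929} \approx -1.2139$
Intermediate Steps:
$r{\left(m,b \right)} = -21 + b + m$ ($r{\left(m,b \right)} = \left(b + m\right) - 21 = -21 + b + m$)
$T{\left(o \right)} = \frac{1}{-21 + 3 o}$ ($T{\left(o \right)} = \frac{1}{o + \left(-21 + o + o\right)} = \frac{1}{o + \left(-21 + 2 o\right)} = \frac{1}{-21 + 3 o}$)
$\frac{1}{\left(-22486\right) T{\left(471 \right)}} + \frac{323010}{-280403} = \frac{1}{\left(-22486\right) \frac{1}{3 \left(-7 + 471\right)}} + \frac{323010}{-280403} = - \frac{1}{22486 \frac{1}{3 \cdot 464}} + 323010 \left(- \frac{1}{280403}\right) = - \frac{1}{22486 \cdot \frac{1}{3} \cdot \frac{1}{464}} - \frac{323010}{280403} = - \frac{\frac{1}{\frac{1}{1392}}}{22486} - \frac{323010}{280403} = \left(- \frac{1}{22486}\right) 1392 - \frac{323010}{280403} = - \frac{696}{11243} - \frac{323010}{280403} = - \frac{3826761918}{3152570929}$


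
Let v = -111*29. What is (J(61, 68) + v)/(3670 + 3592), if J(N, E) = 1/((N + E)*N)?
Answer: -12665155/28572339 ≈ -0.44327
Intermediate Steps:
v = -3219
J(N, E) = 1/(N*(E + N)) (J(N, E) = 1/((E + N)*N) = 1/(N*(E + N)))
(J(61, 68) + v)/(3670 + 3592) = (1/(61*(68 + 61)) - 3219)/(3670 + 3592) = ((1/61)/129 - 3219)/7262 = ((1/61)*(1/129) - 3219)*(1/7262) = (1/7869 - 3219)*(1/7262) = -25330310/7869*1/7262 = -12665155/28572339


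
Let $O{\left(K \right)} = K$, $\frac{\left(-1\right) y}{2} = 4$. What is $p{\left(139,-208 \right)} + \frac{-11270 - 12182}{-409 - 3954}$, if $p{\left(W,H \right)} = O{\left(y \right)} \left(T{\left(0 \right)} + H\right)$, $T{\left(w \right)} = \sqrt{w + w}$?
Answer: $\frac{7283484}{4363} \approx 1669.4$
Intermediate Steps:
$y = -8$ ($y = \left(-2\right) 4 = -8$)
$T{\left(w \right)} = \sqrt{2} \sqrt{w}$ ($T{\left(w \right)} = \sqrt{2 w} = \sqrt{2} \sqrt{w}$)
$p{\left(W,H \right)} = - 8 H$ ($p{\left(W,H \right)} = - 8 \left(\sqrt{2} \sqrt{0} + H\right) = - 8 \left(\sqrt{2} \cdot 0 + H\right) = - 8 \left(0 + H\right) = - 8 H$)
$p{\left(139,-208 \right)} + \frac{-11270 - 12182}{-409 - 3954} = \left(-8\right) \left(-208\right) + \frac{-11270 - 12182}{-409 - 3954} = 1664 - \frac{23452}{-4363} = 1664 - - \frac{23452}{4363} = 1664 + \frac{23452}{4363} = \frac{7283484}{4363}$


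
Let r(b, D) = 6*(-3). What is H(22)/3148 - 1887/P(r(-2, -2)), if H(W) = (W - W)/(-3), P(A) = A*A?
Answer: -629/108 ≈ -5.8241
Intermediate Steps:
r(b, D) = -18
P(A) = A²
H(W) = 0 (H(W) = 0*(-⅓) = 0)
H(22)/3148 - 1887/P(r(-2, -2)) = 0/3148 - 1887/((-18)²) = 0*(1/3148) - 1887/324 = 0 - 1887*1/324 = 0 - 629/108 = -629/108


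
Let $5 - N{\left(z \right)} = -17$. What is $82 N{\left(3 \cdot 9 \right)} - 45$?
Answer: $1759$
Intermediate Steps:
$N{\left(z \right)} = 22$ ($N{\left(z \right)} = 5 - -17 = 5 + 17 = 22$)
$82 N{\left(3 \cdot 9 \right)} - 45 = 82 \cdot 22 - 45 = 1804 - 45 = 1759$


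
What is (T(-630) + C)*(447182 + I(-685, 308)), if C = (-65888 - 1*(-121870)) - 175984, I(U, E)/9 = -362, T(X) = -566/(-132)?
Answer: -1757905523738/33 ≈ -5.3270e+10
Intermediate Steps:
T(X) = 283/66 (T(X) = -566*(-1/132) = 283/66)
I(U, E) = -3258 (I(U, E) = 9*(-362) = -3258)
C = -120002 (C = (-65888 + 121870) - 175984 = 55982 - 175984 = -120002)
(T(-630) + C)*(447182 + I(-685, 308)) = (283/66 - 120002)*(447182 - 3258) = -7919849/66*443924 = -1757905523738/33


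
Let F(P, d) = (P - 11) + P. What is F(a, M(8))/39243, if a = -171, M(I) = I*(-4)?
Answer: -353/39243 ≈ -0.0089952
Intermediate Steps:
M(I) = -4*I
F(P, d) = -11 + 2*P (F(P, d) = (-11 + P) + P = -11 + 2*P)
F(a, M(8))/39243 = (-11 + 2*(-171))/39243 = (-11 - 342)*(1/39243) = -353*1/39243 = -353/39243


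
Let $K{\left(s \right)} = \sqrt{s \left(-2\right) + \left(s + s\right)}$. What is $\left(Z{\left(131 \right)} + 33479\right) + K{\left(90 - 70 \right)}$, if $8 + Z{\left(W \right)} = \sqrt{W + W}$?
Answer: $33471 + \sqrt{262} \approx 33487.0$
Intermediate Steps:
$K{\left(s \right)} = 0$ ($K{\left(s \right)} = \sqrt{- 2 s + 2 s} = \sqrt{0} = 0$)
$Z{\left(W \right)} = -8 + \sqrt{2} \sqrt{W}$ ($Z{\left(W \right)} = -8 + \sqrt{W + W} = -8 + \sqrt{2 W} = -8 + \sqrt{2} \sqrt{W}$)
$\left(Z{\left(131 \right)} + 33479\right) + K{\left(90 - 70 \right)} = \left(\left(-8 + \sqrt{2} \sqrt{131}\right) + 33479\right) + 0 = \left(\left(-8 + \sqrt{262}\right) + 33479\right) + 0 = \left(33471 + \sqrt{262}\right) + 0 = 33471 + \sqrt{262}$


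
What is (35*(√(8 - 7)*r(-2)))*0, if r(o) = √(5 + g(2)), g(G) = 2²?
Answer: 0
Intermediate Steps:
g(G) = 4
r(o) = 3 (r(o) = √(5 + 4) = √9 = 3)
(35*(√(8 - 7)*r(-2)))*0 = (35*(√(8 - 7)*3))*0 = (35*(√1*3))*0 = (35*(1*3))*0 = (35*3)*0 = 105*0 = 0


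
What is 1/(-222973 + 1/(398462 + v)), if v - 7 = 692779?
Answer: -1091248/243318840303 ≈ -4.4848e-6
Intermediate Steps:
v = 692786 (v = 7 + 692779 = 692786)
1/(-222973 + 1/(398462 + v)) = 1/(-222973 + 1/(398462 + 692786)) = 1/(-222973 + 1/1091248) = 1/(-243318840303/1091248) = -1091248/243318840303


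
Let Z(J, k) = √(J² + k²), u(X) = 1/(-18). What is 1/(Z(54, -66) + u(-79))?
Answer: 18/2356127 + 1944*√202/2356127 ≈ 0.011734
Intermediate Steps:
u(X) = -1/18
1/(Z(54, -66) + u(-79)) = 1/(√(54² + (-66)²) - 1/18) = 1/(√(2916 + 4356) - 1/18) = 1/(√7272 - 1/18) = 1/(6*√202 - 1/18) = 1/(-1/18 + 6*√202)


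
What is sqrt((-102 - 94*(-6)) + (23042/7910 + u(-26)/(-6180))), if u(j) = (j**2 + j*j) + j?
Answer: sqrt(12338394144230)/162946 ≈ 21.557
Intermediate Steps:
u(j) = j + 2*j**2 (u(j) = (j**2 + j**2) + j = 2*j**2 + j = j + 2*j**2)
sqrt((-102 - 94*(-6)) + (23042/7910 + u(-26)/(-6180))) = sqrt((-102 - 94*(-6)) + (23042/7910 - 26*(1 + 2*(-26))/(-6180))) = sqrt((-102 + 564) + (23042*(1/7910) - 26*(1 - 52)*(-1/6180))) = sqrt(462 + (11521/3955 - 26*(-51)*(-1/6180))) = sqrt(462 + (11521/3955 + 1326*(-1/6180))) = sqrt(462 + (11521/3955 - 221/1030)) = sqrt(462 + 439703/162946) = sqrt(75720755/162946) = sqrt(12338394144230)/162946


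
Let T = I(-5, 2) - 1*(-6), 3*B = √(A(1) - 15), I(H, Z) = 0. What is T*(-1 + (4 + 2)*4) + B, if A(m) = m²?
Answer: 138 + I*√14/3 ≈ 138.0 + 1.2472*I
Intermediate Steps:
B = I*√14/3 (B = √(1² - 15)/3 = √(1 - 15)/3 = √(-14)/3 = (I*√14)/3 = I*√14/3 ≈ 1.2472*I)
T = 6 (T = 0 - 1*(-6) = 0 + 6 = 6)
T*(-1 + (4 + 2)*4) + B = 6*(-1 + (4 + 2)*4) + I*√14/3 = 6*(-1 + 6*4) + I*√14/3 = 6*(-1 + 24) + I*√14/3 = 6*23 + I*√14/3 = 138 + I*√14/3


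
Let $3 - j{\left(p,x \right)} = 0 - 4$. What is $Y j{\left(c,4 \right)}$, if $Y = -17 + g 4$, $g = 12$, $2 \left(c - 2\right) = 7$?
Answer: $217$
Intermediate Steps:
$c = \frac{11}{2}$ ($c = 2 + \frac{1}{2} \cdot 7 = 2 + \frac{7}{2} = \frac{11}{2} \approx 5.5$)
$j{\left(p,x \right)} = 7$ ($j{\left(p,x \right)} = 3 - \left(0 - 4\right) = 3 - -4 = 3 + 4 = 7$)
$Y = 31$ ($Y = -17 + 12 \cdot 4 = -17 + 48 = 31$)
$Y j{\left(c,4 \right)} = 31 \cdot 7 = 217$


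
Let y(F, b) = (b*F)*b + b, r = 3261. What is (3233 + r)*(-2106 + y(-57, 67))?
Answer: -1674880528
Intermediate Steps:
y(F, b) = b + F*b² (y(F, b) = (F*b)*b + b = F*b² + b = b + F*b²)
(3233 + r)*(-2106 + y(-57, 67)) = (3233 + 3261)*(-2106 + 67*(1 - 57*67)) = 6494*(-2106 + 67*(1 - 3819)) = 6494*(-2106 + 67*(-3818)) = 6494*(-2106 - 255806) = 6494*(-257912) = -1674880528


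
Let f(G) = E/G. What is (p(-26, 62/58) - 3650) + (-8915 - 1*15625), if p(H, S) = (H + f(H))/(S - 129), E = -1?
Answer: -543837565/19292 ≈ -28190.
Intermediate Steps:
f(G) = -1/G
p(H, S) = (H - 1/H)/(-129 + S) (p(H, S) = (H - 1/H)/(S - 129) = (H - 1/H)/(-129 + S))
(p(-26, 62/58) - 3650) + (-8915 - 1*15625) = ((-1 + (-26)²)/((-26)*(-129 + 62/58)) - 3650) + (-8915 - 1*15625) = (-(-1 + 676)/(26*(-129 + 62*(1/58))) - 3650) + (-8915 - 15625) = (-1/26*675/(-129 + 31/29) - 3650) - 24540 = (-1/26*675/(-3710/29) - 3650) - 24540 = (-1/26*(-29/3710)*675 - 3650) - 24540 = (3915/19292 - 3650) - 24540 = -70411885/19292 - 24540 = -543837565/19292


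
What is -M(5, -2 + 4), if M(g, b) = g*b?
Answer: -10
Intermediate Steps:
M(g, b) = b*g
-M(5, -2 + 4) = -(-2 + 4)*5 = -2*5 = -1*10 = -10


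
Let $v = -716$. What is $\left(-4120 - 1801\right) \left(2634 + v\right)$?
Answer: $-11356478$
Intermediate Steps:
$\left(-4120 - 1801\right) \left(2634 + v\right) = \left(-4120 - 1801\right) \left(2634 - 716\right) = \left(-5921\right) 1918 = -11356478$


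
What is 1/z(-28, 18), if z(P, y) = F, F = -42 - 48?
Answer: -1/90 ≈ -0.011111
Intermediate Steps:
F = -90
z(P, y) = -90
1/z(-28, 18) = 1/(-90) = -1/90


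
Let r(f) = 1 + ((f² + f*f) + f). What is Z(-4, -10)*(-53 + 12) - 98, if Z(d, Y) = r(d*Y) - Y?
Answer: -133389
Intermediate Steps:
r(f) = 1 + f + 2*f² (r(f) = 1 + ((f² + f²) + f) = 1 + (2*f² + f) = 1 + (f + 2*f²) = 1 + f + 2*f²)
Z(d, Y) = 1 - Y + Y*d + 2*Y²*d² (Z(d, Y) = (1 + d*Y + 2*(d*Y)²) - Y = (1 + Y*d + 2*(Y*d)²) - Y = (1 + Y*d + 2*(Y²*d²)) - Y = (1 + Y*d + 2*Y²*d²) - Y = 1 - Y + Y*d + 2*Y²*d²)
Z(-4, -10)*(-53 + 12) - 98 = (1 - 1*(-10) - 10*(-4) + 2*(-10)²*(-4)²)*(-53 + 12) - 98 = (1 + 10 + 40 + 2*100*16)*(-41) - 98 = (1 + 10 + 40 + 3200)*(-41) - 98 = 3251*(-41) - 98 = -133291 - 98 = -133389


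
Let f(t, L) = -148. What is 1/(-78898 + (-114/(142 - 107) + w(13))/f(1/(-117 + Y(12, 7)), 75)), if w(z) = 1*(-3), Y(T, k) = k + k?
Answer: -5180/408691421 ≈ -1.2675e-5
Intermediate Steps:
Y(T, k) = 2*k
w(z) = -3
1/(-78898 + (-114/(142 - 107) + w(13))/f(1/(-117 + Y(12, 7)), 75)) = 1/(-78898 + (-114/(142 - 107) - 3)/(-148)) = 1/(-78898 + (-114/35 - 3)*(-1/148)) = 1/(-78898 - 219/35*(-1/148)) = 1/(-78898 + 219/5180) = 1/(-408691421/5180) = -5180/408691421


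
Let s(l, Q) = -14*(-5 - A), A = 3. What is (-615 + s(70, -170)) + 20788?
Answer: 20285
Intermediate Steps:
s(l, Q) = 112 (s(l, Q) = -14*(-5 - 1*3) = -14*(-5 - 3) = -14*(-8) = 112)
(-615 + s(70, -170)) + 20788 = (-615 + 112) + 20788 = -503 + 20788 = 20285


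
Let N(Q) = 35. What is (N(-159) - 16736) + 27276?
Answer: 10575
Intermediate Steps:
(N(-159) - 16736) + 27276 = (35 - 16736) + 27276 = -16701 + 27276 = 10575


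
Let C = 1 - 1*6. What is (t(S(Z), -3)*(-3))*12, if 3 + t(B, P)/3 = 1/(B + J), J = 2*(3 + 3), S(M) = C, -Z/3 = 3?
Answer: 2160/7 ≈ 308.57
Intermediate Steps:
Z = -9 (Z = -3*3 = -9)
C = -5 (C = 1 - 6 = -5)
S(M) = -5
J = 12 (J = 2*6 = 12)
t(B, P) = -9 + 3/(12 + B) (t(B, P) = -9 + 3/(B + 12) = -9 + 3/(12 + B))
(t(S(Z), -3)*(-3))*12 = ((3*(-35 - 3*(-5))/(12 - 5))*(-3))*12 = ((3*(-35 + 15)/7)*(-3))*12 = ((3*(1/7)*(-20))*(-3))*12 = -60/7*(-3)*12 = (180/7)*12 = 2160/7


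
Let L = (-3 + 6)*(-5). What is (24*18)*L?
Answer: -6480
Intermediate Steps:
L = -15 (L = 3*(-5) = -15)
(24*18)*L = (24*18)*(-15) = 432*(-15) = -6480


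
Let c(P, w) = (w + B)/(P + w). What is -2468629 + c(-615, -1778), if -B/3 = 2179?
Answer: -5907420882/2393 ≈ -2.4686e+6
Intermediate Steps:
B = -6537 (B = -3*2179 = -6537)
c(P, w) = (-6537 + w)/(P + w) (c(P, w) = (w - 6537)/(P + w) = (-6537 + w)/(P + w))
-2468629 + c(-615, -1778) = -2468629 + (-6537 - 1778)/(-615 - 1778) = -2468629 - 8315/(-2393) = -2468629 - 1/2393*(-8315) = -2468629 + 8315/2393 = -5907420882/2393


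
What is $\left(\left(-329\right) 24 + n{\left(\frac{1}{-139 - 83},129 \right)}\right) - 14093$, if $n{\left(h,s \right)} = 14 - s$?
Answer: $-22104$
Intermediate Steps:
$\left(\left(-329\right) 24 + n{\left(\frac{1}{-139 - 83},129 \right)}\right) - 14093 = \left(\left(-329\right) 24 + \left(14 - 129\right)\right) - 14093 = \left(-7896 + \left(14 - 129\right)\right) - 14093 = \left(-7896 - 115\right) - 14093 = -8011 - 14093 = -22104$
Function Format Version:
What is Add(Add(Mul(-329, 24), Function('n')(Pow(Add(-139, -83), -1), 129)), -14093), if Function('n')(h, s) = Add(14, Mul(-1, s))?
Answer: -22104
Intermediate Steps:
Add(Add(Mul(-329, 24), Function('n')(Pow(Add(-139, -83), -1), 129)), -14093) = Add(Add(Mul(-329, 24), Add(14, Mul(-1, 129))), -14093) = Add(Add(-7896, Add(14, -129)), -14093) = Add(Add(-7896, -115), -14093) = Add(-8011, -14093) = -22104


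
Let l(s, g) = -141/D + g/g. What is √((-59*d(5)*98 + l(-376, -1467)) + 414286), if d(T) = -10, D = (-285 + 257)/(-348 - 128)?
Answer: 3*√52190 ≈ 685.35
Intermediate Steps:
D = 1/17 (D = -28/(-476) = -28*(-1/476) = 1/17 ≈ 0.058824)
l(s, g) = -2396 (l(s, g) = -141/1/17 + g/g = -141*17 + 1 = -2397 + 1 = -2396)
√((-59*d(5)*98 + l(-376, -1467)) + 414286) = √((-59*(-10)*98 - 2396) + 414286) = √((590*98 - 2396) + 414286) = √((57820 - 2396) + 414286) = √(55424 + 414286) = √469710 = 3*√52190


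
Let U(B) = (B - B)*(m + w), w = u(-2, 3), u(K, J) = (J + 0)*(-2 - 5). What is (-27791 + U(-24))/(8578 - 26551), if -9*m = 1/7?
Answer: 27791/17973 ≈ 1.5463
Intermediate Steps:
u(K, J) = -7*J (u(K, J) = J*(-7) = -7*J)
w = -21 (w = -7*3 = -21)
m = -1/63 (m = -⅑/7 = -⅑*⅐ = -1/63 ≈ -0.015873)
U(B) = 0 (U(B) = (B - B)*(-1/63 - 21) = 0*(-1324/63) = 0)
(-27791 + U(-24))/(8578 - 26551) = (-27791 + 0)/(8578 - 26551) = -27791/(-17973) = -27791*(-1/17973) = 27791/17973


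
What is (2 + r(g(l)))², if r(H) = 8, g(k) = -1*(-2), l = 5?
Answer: 100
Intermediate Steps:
g(k) = 2
(2 + r(g(l)))² = (2 + 8)² = 10² = 100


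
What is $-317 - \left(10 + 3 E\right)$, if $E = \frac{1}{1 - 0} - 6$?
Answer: $-312$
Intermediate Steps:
$E = -5$ ($E = \frac{1}{1 + 0} - 6 = 1^{-1} - 6 = 1 - 6 = -5$)
$-317 - \left(10 + 3 E\right) = -317 - \left(10 + 3 \left(-5\right)\right) = -317 - \left(10 - 15\right) = -317 - -5 = -317 + 5 = -312$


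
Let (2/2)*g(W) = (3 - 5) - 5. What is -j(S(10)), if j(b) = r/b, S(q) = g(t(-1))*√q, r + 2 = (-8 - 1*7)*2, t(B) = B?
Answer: -16*√10/35 ≈ -1.4456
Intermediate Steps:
r = -32 (r = -2 + (-8 - 1*7)*2 = -2 + (-8 - 7)*2 = -2 - 15*2 = -2 - 30 = -32)
g(W) = -7 (g(W) = (3 - 5) - 5 = -2 - 5 = -7)
S(q) = -7*√q
j(b) = -32/b
-j(S(10)) = -(-32)/((-7*√10)) = -(-32)*(-√10/70) = -16*√10/35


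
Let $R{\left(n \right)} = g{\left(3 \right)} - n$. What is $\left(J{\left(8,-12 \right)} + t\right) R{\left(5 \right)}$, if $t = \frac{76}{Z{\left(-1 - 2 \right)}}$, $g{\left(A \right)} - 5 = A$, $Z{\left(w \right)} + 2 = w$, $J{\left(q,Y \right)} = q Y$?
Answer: $- \frac{1668}{5} \approx -333.6$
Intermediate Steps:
$J{\left(q,Y \right)} = Y q$
$Z{\left(w \right)} = -2 + w$
$g{\left(A \right)} = 5 + A$
$t = - \frac{76}{5}$ ($t = \frac{76}{-2 - 3} = \frac{76}{-5} = 76 \left(- \frac{1}{5}\right) = - \frac{76}{5} \approx -15.2$)
$R{\left(n \right)} = 8 - n$ ($R{\left(n \right)} = \left(5 + 3\right) - n = 8 - n$)
$\left(J{\left(8,-12 \right)} + t\right) R{\left(5 \right)} = \left(\left(-12\right) 8 - \frac{76}{5}\right) \left(8 - 5\right) = \left(-96 - \frac{76}{5}\right) \left(8 - 5\right) = \left(- \frac{556}{5}\right) 3 = - \frac{1668}{5}$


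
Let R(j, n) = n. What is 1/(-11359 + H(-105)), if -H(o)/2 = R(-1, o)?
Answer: -1/11149 ≈ -8.9694e-5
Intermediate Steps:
H(o) = -2*o
1/(-11359 + H(-105)) = 1/(-11359 - 2*(-105)) = 1/(-11359 + 210) = 1/(-11149) = -1/11149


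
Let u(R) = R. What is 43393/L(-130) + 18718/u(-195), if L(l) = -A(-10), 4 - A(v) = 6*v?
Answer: -9659587/12480 ≈ -774.00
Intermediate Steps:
A(v) = 4 - 6*v
L(l) = -64 (L(l) = -(4 - 6*(-10)) = -(4 + 60) = -1*64 = -64)
43393/L(-130) + 18718/u(-195) = 43393/(-64) + 18718/(-195) = 43393*(-1/64) + 18718*(-1/195) = -43393/64 - 18718/195 = -9659587/12480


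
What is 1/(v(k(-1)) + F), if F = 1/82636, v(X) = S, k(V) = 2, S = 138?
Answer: 82636/11403769 ≈ 0.0072464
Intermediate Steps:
v(X) = 138
F = 1/82636 ≈ 1.2101e-5
1/(v(k(-1)) + F) = 1/(138 + 1/82636) = 1/(11403769/82636) = 82636/11403769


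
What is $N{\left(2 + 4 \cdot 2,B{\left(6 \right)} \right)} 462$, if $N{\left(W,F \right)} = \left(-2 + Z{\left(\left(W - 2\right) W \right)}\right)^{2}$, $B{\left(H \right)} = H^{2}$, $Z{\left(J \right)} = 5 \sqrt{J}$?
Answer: $925848 - 36960 \sqrt{5} \approx 8.432 \cdot 10^{5}$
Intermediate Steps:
$N{\left(W,F \right)} = \left(-2 + 5 \sqrt{W \left(-2 + W\right)}\right)^{2}$ ($N{\left(W,F \right)} = \left(-2 + 5 \sqrt{\left(W - 2\right) W}\right)^{2} = \left(-2 + 5 \sqrt{\left(-2 + W\right) W}\right)^{2} = \left(-2 + 5 \sqrt{W \left(-2 + W\right)}\right)^{2}$)
$N{\left(2 + 4 \cdot 2,B{\left(6 \right)} \right)} 462 = \left(-2 + 5 \sqrt{\left(2 + 4 \cdot 2\right) \left(-2 + \left(2 + 4 \cdot 2\right)\right)}\right)^{2} \cdot 462 = \left(-2 + 5 \sqrt{\left(2 + 8\right) \left(-2 + \left(2 + 8\right)\right)}\right)^{2} \cdot 462 = \left(-2 + 5 \sqrt{10 \left(-2 + 10\right)}\right)^{2} \cdot 462 = \left(-2 + 5 \sqrt{10 \cdot 8}\right)^{2} \cdot 462 = \left(-2 + 5 \sqrt{80}\right)^{2} \cdot 462 = \left(-2 + 5 \cdot 4 \sqrt{5}\right)^{2} \cdot 462 = \left(-2 + 20 \sqrt{5}\right)^{2} \cdot 462 = 462 \left(-2 + 20 \sqrt{5}\right)^{2}$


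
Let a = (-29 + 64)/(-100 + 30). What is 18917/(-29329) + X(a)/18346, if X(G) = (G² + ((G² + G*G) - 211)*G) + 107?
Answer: -681637739/1076139668 ≈ -0.63341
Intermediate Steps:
a = -½ (a = 35/(-70) = 35*(-1/70) = -½ ≈ -0.50000)
X(G) = 107 + G² + G*(-211 + 2*G²) (X(G) = (G² + ((G² + G²) - 211)*G) + 107 = (G² + (2*G² - 211)*G) + 107 = (G² + (-211 + 2*G²)*G) + 107 = (G² + G*(-211 + 2*G²)) + 107 = 107 + G² + G*(-211 + 2*G²))
18917/(-29329) + X(a)/18346 = 18917/(-29329) + (107 + (-½)² - 211*(-½) + 2*(-½)³)/18346 = 18917*(-1/29329) + (107 + ¼ + 211/2 + 2*(-⅛))*(1/18346) = -18917/29329 + (107 + ¼ + 211/2 - ¼)*(1/18346) = -18917/29329 + (425/2)*(1/18346) = -18917/29329 + 425/36692 = -681637739/1076139668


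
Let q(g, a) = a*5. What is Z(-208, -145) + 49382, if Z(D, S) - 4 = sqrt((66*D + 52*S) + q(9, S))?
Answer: 49386 + I*sqrt(21993) ≈ 49386.0 + 148.3*I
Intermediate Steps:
q(g, a) = 5*a
Z(D, S) = 4 + sqrt(57*S + 66*D) (Z(D, S) = 4 + sqrt((66*D + 52*S) + 5*S) = 4 + sqrt((52*S + 66*D) + 5*S) = 4 + sqrt(57*S + 66*D))
Z(-208, -145) + 49382 = (4 + sqrt(57*(-145) + 66*(-208))) + 49382 = (4 + sqrt(-8265 - 13728)) + 49382 = (4 + sqrt(-21993)) + 49382 = (4 + I*sqrt(21993)) + 49382 = 49386 + I*sqrt(21993)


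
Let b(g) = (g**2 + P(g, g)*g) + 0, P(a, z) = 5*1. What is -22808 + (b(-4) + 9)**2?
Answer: -22783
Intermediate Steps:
P(a, z) = 5
b(g) = g**2 + 5*g (b(g) = (g**2 + 5*g) + 0 = g**2 + 5*g)
-22808 + (b(-4) + 9)**2 = -22808 + (-4*(5 - 4) + 9)**2 = -22808 + (-4*1 + 9)**2 = -22808 + (-4 + 9)**2 = -22808 + 5**2 = -22808 + 25 = -22783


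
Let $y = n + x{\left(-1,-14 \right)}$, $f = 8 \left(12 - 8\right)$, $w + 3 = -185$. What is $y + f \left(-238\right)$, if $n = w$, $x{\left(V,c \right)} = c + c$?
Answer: $-7832$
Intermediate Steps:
$x{\left(V,c \right)} = 2 c$
$w = -188$ ($w = -3 - 185 = -188$)
$n = -188$
$f = 32$ ($f = 8 \cdot 4 = 32$)
$y = -216$ ($y = -188 + 2 \left(-14\right) = -188 - 28 = -216$)
$y + f \left(-238\right) = -216 + 32 \left(-238\right) = -216 - 7616 = -7832$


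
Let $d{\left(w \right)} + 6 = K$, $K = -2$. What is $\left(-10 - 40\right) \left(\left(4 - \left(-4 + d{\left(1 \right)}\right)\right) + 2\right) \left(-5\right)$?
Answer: $4500$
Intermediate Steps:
$d{\left(w \right)} = -8$ ($d{\left(w \right)} = -6 - 2 = -8$)
$\left(-10 - 40\right) \left(\left(4 - \left(-4 + d{\left(1 \right)}\right)\right) + 2\right) \left(-5\right) = \left(-10 - 40\right) \left(\left(4 + \left(4 - -8\right)\right) + 2\right) \left(-5\right) = - 50 \left(\left(4 + \left(4 + 8\right)\right) + 2\right) \left(-5\right) = - 50 \left(\left(4 + 12\right) + 2\right) \left(-5\right) = - 50 \left(16 + 2\right) \left(-5\right) = - 50 \cdot 18 \left(-5\right) = \left(-50\right) \left(-90\right) = 4500$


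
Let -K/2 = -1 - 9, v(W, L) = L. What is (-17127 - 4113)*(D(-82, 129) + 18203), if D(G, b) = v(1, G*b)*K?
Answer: 4106902680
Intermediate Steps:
K = 20 (K = -2*(-1 - 9) = -2*(-10) = 20)
D(G, b) = 20*G*b (D(G, b) = (G*b)*20 = 20*G*b)
(-17127 - 4113)*(D(-82, 129) + 18203) = (-17127 - 4113)*(20*(-82)*129 + 18203) = -21240*(-211560 + 18203) = -21240*(-193357) = 4106902680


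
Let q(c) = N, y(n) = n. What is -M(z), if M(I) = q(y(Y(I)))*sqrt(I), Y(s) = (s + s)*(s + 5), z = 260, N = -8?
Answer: 16*sqrt(65) ≈ 129.00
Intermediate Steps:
Y(s) = 2*s*(5 + s) (Y(s) = (2*s)*(5 + s) = 2*s*(5 + s))
q(c) = -8
M(I) = -8*sqrt(I)
-M(z) = -(-8)*sqrt(260) = -(-8)*2*sqrt(65) = -(-16)*sqrt(65) = 16*sqrt(65)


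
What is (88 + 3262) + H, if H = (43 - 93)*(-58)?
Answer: 6250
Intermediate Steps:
H = 2900 (H = -50*(-58) = 2900)
(88 + 3262) + H = (88 + 3262) + 2900 = 3350 + 2900 = 6250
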